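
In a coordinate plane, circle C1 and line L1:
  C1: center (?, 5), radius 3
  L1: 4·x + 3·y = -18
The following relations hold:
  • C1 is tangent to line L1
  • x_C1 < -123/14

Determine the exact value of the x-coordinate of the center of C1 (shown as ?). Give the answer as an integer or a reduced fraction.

1. [C1‖L1]  x_C1² + (33/2)x_C1 + 54 = 0  ⇒  x_C1 = -12 or -9/2
2. given x_C1 < -123/14: keep -12

-12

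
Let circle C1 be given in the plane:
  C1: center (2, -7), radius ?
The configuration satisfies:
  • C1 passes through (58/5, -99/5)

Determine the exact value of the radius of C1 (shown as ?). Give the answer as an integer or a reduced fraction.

1. [C1∋P]  r_C1² − 256 = 0  ⇒  r_C1 = 16 (r>0 drops 1)

16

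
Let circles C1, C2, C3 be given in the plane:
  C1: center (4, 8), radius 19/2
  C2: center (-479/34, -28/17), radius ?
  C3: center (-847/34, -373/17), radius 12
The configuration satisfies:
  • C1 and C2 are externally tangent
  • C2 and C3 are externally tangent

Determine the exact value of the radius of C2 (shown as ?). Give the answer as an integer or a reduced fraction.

1. [ext C1·C2]  r_C2² + 19r_C2 − 330 = 0  ⇒  r_C2 = 11 (r>0 drops 1)
2. [ext C2·C3]  r_C2² + 24r_C2 − 385 = 0  ⇒  r_C2 = 11 (r>0 drops 1)

11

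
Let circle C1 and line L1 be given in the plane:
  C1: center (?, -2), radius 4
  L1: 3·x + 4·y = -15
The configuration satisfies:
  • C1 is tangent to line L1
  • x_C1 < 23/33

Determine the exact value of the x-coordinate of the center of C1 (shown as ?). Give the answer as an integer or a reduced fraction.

-9

1. [C1‖L1]  x_C1² + (14/3)x_C1 − 39 = 0  ⇒  x_C1 = -9 or 13/3
2. given x_C1 < 23/33: keep -9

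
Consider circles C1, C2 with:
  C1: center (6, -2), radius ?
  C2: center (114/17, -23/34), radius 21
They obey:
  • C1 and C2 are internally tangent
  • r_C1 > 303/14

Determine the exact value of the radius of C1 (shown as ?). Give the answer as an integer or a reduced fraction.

1. [int C1,C2]  r_C1² − 42r_C1 + 1755/4 = 0  ⇒  r_C1 = 39/2 or 45/2
2. given r_C1 > 303/14: keep 45/2

45/2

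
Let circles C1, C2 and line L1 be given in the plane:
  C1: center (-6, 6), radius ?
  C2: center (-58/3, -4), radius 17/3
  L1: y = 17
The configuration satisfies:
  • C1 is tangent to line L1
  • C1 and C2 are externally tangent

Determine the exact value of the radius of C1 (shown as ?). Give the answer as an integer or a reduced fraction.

11

1. [C1‖L1]  r_C1² − 121 = 0  ⇒  r_C1 = 11 (r>0 drops 1)
2. [ext C1·C2]  r_C1² + (34/3)r_C1 − 737/3 = 0  ⇒  r_C1 = 11 (r>0 drops 1)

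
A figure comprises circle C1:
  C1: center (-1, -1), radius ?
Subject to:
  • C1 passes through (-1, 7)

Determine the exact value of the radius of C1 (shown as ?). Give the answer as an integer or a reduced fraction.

8

1. [C1∋P]  r_C1² − 64 = 0  ⇒  r_C1 = 8 (r>0 drops 1)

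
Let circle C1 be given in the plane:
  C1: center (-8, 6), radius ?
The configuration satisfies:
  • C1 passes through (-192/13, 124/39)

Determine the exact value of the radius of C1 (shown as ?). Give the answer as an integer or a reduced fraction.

1. [C1∋P]  r_C1² − 484/9 = 0  ⇒  r_C1 = 22/3 (r>0 drops 1)

22/3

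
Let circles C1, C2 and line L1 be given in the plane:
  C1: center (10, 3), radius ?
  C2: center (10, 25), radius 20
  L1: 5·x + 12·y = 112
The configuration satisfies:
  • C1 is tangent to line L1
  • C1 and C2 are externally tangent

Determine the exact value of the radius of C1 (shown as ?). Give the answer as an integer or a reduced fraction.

1. [C1‖L1]  r_C1² − 4 = 0  ⇒  r_C1 = 2 (r>0 drops 1)
2. [ext C1·C2]  r_C1² + 40r_C1 − 84 = 0  ⇒  r_C1 = 2 (r>0 drops 1)

2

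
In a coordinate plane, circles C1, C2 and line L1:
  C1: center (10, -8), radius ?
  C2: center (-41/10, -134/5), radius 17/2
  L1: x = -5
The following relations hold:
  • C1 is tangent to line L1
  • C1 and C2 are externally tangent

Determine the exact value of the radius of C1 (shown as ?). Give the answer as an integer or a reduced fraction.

1. [C1‖L1]  r_C1² − 225 = 0  ⇒  r_C1 = 15 (r>0 drops 1)
2. [ext C1·C2]  r_C1² + 17r_C1 − 480 = 0  ⇒  r_C1 = 15 (r>0 drops 1)

15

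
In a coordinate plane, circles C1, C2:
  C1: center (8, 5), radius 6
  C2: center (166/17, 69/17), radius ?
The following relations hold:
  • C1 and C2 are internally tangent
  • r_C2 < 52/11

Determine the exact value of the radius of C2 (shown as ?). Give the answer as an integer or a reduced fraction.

1. [int C1,C2]  r_C2² − 12r_C2 + 32 = 0  ⇒  r_C2 = 4 or 8
2. given r_C2 < 52/11: keep 4

4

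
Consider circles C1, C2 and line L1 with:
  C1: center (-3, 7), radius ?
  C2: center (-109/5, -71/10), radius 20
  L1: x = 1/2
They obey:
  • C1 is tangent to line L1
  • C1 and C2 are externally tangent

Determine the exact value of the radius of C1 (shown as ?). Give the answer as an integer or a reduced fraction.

7/2

1. [C1‖L1]  r_C1² − 49/4 = 0  ⇒  r_C1 = 7/2 (r>0 drops 1)
2. [ext C1·C2]  r_C1² + 40r_C1 − 609/4 = 0  ⇒  r_C1 = 7/2 (r>0 drops 1)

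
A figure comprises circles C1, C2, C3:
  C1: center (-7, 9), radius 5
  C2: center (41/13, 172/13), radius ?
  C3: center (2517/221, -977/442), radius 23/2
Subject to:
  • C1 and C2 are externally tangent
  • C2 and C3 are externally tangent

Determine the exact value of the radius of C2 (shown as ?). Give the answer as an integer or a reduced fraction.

1. [ext C1·C2]  r_C2² + 10r_C2 − 96 = 0  ⇒  r_C2 = 6 (r>0 drops 1)
2. [ext C2·C3]  r_C2² + 23r_C2 − 174 = 0  ⇒  r_C2 = 6 (r>0 drops 1)

6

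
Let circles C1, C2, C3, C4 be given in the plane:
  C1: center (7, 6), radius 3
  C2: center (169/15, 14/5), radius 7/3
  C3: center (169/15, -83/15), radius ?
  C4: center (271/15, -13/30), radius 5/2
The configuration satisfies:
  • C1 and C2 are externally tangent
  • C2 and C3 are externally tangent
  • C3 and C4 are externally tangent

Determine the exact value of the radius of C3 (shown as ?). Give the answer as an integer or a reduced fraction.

1. [ext C2·C3]  r_C3² + (14/3)r_C3 − 64 = 0  ⇒  r_C3 = 6 (r>0 drops 1)
2. [ext C3·C4]  r_C3² + 5r_C3 − 66 = 0  ⇒  r_C3 = 6 (r>0 drops 1)

6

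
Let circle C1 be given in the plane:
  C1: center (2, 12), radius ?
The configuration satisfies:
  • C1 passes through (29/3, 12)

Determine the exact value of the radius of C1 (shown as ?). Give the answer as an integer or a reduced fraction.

23/3

1. [C1∋P]  r_C1² − 529/9 = 0  ⇒  r_C1 = 23/3 (r>0 drops 1)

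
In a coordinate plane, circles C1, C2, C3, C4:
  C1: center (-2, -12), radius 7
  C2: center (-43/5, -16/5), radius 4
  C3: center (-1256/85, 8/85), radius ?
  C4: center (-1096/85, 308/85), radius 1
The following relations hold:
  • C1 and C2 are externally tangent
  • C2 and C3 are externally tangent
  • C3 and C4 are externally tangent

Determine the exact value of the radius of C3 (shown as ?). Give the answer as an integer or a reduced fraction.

1. [ext C2·C3]  r_C3² + 8r_C3 − 33 = 0  ⇒  r_C3 = 3 (r>0 drops 1)
2. [ext C3·C4]  r_C3² + 2r_C3 − 15 = 0  ⇒  r_C3 = 3 (r>0 drops 1)

3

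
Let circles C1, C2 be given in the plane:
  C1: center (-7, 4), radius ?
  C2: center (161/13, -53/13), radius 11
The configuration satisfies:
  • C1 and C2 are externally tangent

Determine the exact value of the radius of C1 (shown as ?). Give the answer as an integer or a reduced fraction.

10

1. [ext C1·C2]  r_C1² + 22r_C1 − 320 = 0  ⇒  r_C1 = 10 (r>0 drops 1)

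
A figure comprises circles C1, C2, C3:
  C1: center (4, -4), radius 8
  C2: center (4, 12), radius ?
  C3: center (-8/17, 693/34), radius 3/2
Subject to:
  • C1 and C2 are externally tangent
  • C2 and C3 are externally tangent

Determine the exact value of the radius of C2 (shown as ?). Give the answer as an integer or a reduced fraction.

8

1. [ext C1·C2]  r_C2² + 16r_C2 − 192 = 0  ⇒  r_C2 = 8 (r>0 drops 1)
2. [ext C2·C3]  r_C2² + 3r_C2 − 88 = 0  ⇒  r_C2 = 8 (r>0 drops 1)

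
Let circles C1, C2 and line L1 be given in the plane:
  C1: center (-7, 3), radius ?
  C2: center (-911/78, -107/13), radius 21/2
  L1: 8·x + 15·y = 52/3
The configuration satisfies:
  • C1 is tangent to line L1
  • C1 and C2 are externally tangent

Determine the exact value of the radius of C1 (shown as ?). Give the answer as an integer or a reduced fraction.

1. [C1‖L1]  r_C1² − 25/9 = 0  ⇒  r_C1 = 5/3 (r>0 drops 1)
2. [ext C1·C2]  r_C1² + 21r_C1 − 340/9 = 0  ⇒  r_C1 = 5/3 (r>0 drops 1)

5/3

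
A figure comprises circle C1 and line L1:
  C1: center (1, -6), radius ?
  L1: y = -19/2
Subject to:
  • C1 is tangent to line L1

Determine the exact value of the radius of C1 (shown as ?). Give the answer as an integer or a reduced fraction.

1. [C1‖L1]  r_C1² − 49/4 = 0  ⇒  r_C1 = 7/2 (r>0 drops 1)

7/2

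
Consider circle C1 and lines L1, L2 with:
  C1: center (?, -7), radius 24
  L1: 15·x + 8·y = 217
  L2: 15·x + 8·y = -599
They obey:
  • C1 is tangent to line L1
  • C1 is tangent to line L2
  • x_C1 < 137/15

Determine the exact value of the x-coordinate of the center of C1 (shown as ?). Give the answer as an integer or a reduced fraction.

-9

1. [C1‖L1]  x_C1² − (182/5)x_C1 − 2043/5 = 0  ⇒  x_C1 = -9 or 227/5
2. [C1‖L2]  x_C1² + (362/5)x_C1 + 2853/5 = 0  ⇒  x_C1 = -317/5 or -9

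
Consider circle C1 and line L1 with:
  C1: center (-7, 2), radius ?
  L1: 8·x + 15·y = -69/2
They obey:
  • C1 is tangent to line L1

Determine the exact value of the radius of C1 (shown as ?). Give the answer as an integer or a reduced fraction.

1/2

1. [C1‖L1]  r_C1² − 1/4 = 0  ⇒  r_C1 = 1/2 (r>0 drops 1)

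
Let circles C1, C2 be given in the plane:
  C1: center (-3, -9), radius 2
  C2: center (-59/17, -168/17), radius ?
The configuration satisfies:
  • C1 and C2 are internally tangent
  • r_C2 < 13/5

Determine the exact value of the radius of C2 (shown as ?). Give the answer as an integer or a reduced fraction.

1

1. [int C1,C2]  r_C2² − 4r_C2 + 3 = 0  ⇒  r_C2 = 1 or 3
2. given r_C2 < 13/5: keep 1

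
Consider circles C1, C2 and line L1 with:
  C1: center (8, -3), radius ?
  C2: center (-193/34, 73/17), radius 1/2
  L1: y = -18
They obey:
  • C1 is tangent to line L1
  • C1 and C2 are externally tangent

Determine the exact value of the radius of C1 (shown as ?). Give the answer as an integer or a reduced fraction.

1. [C1‖L1]  r_C1² − 225 = 0  ⇒  r_C1 = 15 (r>0 drops 1)
2. [ext C1·C2]  r_C1² + 1r_C1 − 240 = 0  ⇒  r_C1 = 15 (r>0 drops 1)

15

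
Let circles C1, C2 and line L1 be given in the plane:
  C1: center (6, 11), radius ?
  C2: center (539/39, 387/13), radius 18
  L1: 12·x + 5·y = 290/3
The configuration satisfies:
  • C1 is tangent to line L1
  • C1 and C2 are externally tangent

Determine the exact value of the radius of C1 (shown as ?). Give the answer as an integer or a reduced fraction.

7/3

1. [C1‖L1]  r_C1² − 49/9 = 0  ⇒  r_C1 = 7/3 (r>0 drops 1)
2. [ext C1·C2]  r_C1² + 36r_C1 − 805/9 = 0  ⇒  r_C1 = 7/3 (r>0 drops 1)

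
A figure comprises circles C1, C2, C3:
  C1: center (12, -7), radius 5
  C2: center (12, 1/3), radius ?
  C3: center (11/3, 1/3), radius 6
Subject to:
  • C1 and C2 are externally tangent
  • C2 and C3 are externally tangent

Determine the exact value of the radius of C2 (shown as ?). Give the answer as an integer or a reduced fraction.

7/3

1. [ext C1·C2]  r_C2² + 10r_C2 − 259/9 = 0  ⇒  r_C2 = 7/3 (r>0 drops 1)
2. [ext C2·C3]  r_C2² + 12r_C2 − 301/9 = 0  ⇒  r_C2 = 7/3 (r>0 drops 1)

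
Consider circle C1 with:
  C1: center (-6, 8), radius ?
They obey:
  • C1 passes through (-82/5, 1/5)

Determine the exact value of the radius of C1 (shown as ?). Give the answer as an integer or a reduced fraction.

13

1. [C1∋P]  r_C1² − 169 = 0  ⇒  r_C1 = 13 (r>0 drops 1)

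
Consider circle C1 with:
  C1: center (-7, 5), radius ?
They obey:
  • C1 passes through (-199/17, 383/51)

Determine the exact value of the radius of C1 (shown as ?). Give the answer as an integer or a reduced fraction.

16/3

1. [C1∋P]  r_C1² − 256/9 = 0  ⇒  r_C1 = 16/3 (r>0 drops 1)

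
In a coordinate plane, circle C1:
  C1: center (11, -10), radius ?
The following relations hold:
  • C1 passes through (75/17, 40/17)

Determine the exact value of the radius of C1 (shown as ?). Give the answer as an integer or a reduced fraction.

14

1. [C1∋P]  r_C1² − 196 = 0  ⇒  r_C1 = 14 (r>0 drops 1)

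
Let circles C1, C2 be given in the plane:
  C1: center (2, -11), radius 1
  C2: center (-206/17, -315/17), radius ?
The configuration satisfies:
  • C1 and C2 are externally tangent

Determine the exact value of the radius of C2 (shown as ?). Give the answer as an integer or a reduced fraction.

1. [ext C1·C2]  r_C2² + 2r_C2 − 255 = 0  ⇒  r_C2 = 15 (r>0 drops 1)

15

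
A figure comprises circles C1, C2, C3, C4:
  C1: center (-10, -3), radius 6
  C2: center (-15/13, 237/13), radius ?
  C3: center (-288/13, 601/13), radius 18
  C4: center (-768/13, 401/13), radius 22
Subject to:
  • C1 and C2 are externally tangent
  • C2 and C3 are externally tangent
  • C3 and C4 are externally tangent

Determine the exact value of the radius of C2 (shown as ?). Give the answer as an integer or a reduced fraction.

1. [ext C1·C2]  r_C2² + 12r_C2 − 493 = 0  ⇒  r_C2 = 17 (r>0 drops 1)
2. [ext C2·C3]  r_C2² + 36r_C2 − 901 = 0  ⇒  r_C2 = 17 (r>0 drops 1)

17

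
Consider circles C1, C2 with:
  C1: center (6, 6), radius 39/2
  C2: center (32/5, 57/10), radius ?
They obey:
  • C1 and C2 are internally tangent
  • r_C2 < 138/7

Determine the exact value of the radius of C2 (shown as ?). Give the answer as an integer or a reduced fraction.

1. [int C1,C2]  r_C2² − 39r_C2 + 380 = 0  ⇒  r_C2 = 19 or 20
2. given r_C2 < 138/7: keep 19

19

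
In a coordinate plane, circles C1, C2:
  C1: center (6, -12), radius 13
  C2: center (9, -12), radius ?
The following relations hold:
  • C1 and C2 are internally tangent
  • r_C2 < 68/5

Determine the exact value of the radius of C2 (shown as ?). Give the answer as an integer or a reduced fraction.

10

1. [int C1,C2]  r_C2² − 26r_C2 + 160 = 0  ⇒  r_C2 = 10 or 16
2. given r_C2 < 68/5: keep 10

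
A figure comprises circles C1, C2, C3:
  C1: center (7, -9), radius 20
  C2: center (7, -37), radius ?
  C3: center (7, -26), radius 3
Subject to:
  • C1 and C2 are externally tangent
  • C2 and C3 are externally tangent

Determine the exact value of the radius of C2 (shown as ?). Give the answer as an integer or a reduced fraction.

1. [ext C1·C2]  r_C2² + 40r_C2 − 384 = 0  ⇒  r_C2 = 8 (r>0 drops 1)
2. [ext C2·C3]  r_C2² + 6r_C2 − 112 = 0  ⇒  r_C2 = 8 (r>0 drops 1)

8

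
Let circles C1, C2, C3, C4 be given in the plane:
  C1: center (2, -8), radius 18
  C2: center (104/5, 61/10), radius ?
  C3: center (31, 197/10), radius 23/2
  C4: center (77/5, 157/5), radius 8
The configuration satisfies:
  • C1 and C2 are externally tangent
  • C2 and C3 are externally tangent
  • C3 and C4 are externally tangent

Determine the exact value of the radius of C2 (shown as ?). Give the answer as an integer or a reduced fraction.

11/2

1. [ext C1·C2]  r_C2² + 36r_C2 − 913/4 = 0  ⇒  r_C2 = 11/2 (r>0 drops 1)
2. [ext C2·C3]  r_C2² + 23r_C2 − 627/4 = 0  ⇒  r_C2 = 11/2 (r>0 drops 1)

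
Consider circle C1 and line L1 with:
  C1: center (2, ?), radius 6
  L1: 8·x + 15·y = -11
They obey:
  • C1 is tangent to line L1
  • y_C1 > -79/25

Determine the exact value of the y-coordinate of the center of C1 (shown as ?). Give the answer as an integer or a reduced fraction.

5

1. [C1‖L1]  y_C1² + (18/5)y_C1 − 43 = 0  ⇒  y_C1 = -43/5 or 5
2. given y_C1 > -79/25: keep 5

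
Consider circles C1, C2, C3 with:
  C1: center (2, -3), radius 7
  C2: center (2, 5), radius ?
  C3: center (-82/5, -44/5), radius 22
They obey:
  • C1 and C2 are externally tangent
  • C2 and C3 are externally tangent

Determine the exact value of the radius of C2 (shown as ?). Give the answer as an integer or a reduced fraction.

1

1. [ext C1·C2]  r_C2² + 14r_C2 − 15 = 0  ⇒  r_C2 = 1 (r>0 drops 1)
2. [ext C2·C3]  r_C2² + 44r_C2 − 45 = 0  ⇒  r_C2 = 1 (r>0 drops 1)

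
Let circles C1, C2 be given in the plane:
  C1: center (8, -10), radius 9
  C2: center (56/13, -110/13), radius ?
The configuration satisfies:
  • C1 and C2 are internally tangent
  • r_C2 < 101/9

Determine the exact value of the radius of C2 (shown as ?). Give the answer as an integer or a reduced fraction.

1. [int C1,C2]  r_C2² − 18r_C2 + 65 = 0  ⇒  r_C2 = 5 or 13
2. given r_C2 < 101/9: keep 5

5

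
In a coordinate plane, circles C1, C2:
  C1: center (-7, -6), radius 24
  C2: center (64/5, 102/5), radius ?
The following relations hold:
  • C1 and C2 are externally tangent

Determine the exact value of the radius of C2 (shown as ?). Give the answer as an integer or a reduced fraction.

1. [ext C1·C2]  r_C2² + 48r_C2 − 513 = 0  ⇒  r_C2 = 9 (r>0 drops 1)

9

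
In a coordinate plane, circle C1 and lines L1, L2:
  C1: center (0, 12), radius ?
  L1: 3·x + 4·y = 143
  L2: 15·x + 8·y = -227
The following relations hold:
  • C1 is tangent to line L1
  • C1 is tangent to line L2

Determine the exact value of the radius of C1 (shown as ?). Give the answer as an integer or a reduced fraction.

1. [C1‖L1]  r_C1² − 361 = 0  ⇒  r_C1 = 19 (r>0 drops 1)
2. [C1‖L2]  r_C1² − 361 = 0  ⇒  r_C1 = 19 (r>0 drops 1)

19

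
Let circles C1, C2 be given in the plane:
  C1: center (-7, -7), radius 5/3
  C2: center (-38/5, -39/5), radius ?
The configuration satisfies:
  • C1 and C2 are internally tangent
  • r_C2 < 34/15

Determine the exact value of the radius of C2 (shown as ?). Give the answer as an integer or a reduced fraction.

1. [int C1,C2]  r_C2² − (10/3)r_C2 + 16/9 = 0  ⇒  r_C2 = 2/3 or 8/3
2. given r_C2 < 34/15: keep 2/3

2/3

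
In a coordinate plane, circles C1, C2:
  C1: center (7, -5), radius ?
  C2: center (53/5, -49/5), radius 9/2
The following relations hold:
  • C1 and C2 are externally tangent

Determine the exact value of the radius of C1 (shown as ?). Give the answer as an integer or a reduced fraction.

1. [ext C1·C2]  r_C1² + 9r_C1 − 63/4 = 0  ⇒  r_C1 = 3/2 (r>0 drops 1)

3/2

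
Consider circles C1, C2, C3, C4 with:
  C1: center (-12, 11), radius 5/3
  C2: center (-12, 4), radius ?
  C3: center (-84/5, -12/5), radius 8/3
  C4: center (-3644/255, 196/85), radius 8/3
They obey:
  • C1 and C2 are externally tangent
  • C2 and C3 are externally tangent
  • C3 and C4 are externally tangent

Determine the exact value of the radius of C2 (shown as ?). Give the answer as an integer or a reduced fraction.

1. [ext C1·C2]  r_C2² + (10/3)r_C2 − 416/9 = 0  ⇒  r_C2 = 16/3 (r>0 drops 1)
2. [ext C2·C3]  r_C2² + (16/3)r_C2 − 512/9 = 0  ⇒  r_C2 = 16/3 (r>0 drops 1)

16/3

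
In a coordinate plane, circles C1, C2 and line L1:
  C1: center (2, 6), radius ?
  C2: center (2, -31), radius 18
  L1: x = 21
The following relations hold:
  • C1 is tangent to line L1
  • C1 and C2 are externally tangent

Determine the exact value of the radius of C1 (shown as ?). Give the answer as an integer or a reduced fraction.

1. [C1‖L1]  r_C1² − 361 = 0  ⇒  r_C1 = 19 (r>0 drops 1)
2. [ext C1·C2]  r_C1² + 36r_C1 − 1045 = 0  ⇒  r_C1 = 19 (r>0 drops 1)

19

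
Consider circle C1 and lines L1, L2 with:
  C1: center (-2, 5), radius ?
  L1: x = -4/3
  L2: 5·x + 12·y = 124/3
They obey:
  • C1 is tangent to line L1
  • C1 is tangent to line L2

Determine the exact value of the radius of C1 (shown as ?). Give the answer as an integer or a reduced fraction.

1. [C1‖L1]  r_C1² − 4/9 = 0  ⇒  r_C1 = 2/3 (r>0 drops 1)
2. [C1‖L2]  r_C1² − 4/9 = 0  ⇒  r_C1 = 2/3 (r>0 drops 1)

2/3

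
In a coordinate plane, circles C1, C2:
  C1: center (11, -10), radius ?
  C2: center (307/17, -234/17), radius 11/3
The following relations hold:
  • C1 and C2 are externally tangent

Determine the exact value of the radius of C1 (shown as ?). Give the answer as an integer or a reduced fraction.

1. [ext C1·C2]  r_C1² + (22/3)r_C1 − 455/9 = 0  ⇒  r_C1 = 13/3 (r>0 drops 1)

13/3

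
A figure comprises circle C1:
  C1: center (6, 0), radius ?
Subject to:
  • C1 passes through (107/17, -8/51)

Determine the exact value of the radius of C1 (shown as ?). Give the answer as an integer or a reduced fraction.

1. [C1∋P]  r_C1² − 1/9 = 0  ⇒  r_C1 = 1/3 (r>0 drops 1)

1/3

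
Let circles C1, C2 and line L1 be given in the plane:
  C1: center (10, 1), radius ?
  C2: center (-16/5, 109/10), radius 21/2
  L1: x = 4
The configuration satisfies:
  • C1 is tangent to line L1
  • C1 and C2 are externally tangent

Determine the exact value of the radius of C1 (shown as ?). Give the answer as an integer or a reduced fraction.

1. [C1‖L1]  r_C1² − 36 = 0  ⇒  r_C1 = 6 (r>0 drops 1)
2. [ext C1·C2]  r_C1² + 21r_C1 − 162 = 0  ⇒  r_C1 = 6 (r>0 drops 1)

6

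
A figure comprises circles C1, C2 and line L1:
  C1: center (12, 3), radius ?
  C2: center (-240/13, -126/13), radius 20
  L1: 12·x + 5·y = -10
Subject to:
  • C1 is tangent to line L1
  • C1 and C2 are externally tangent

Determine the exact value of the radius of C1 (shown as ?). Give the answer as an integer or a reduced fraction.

1. [C1‖L1]  r_C1² − 169 = 0  ⇒  r_C1 = 13 (r>0 drops 1)
2. [ext C1·C2]  r_C1² + 40r_C1 − 689 = 0  ⇒  r_C1 = 13 (r>0 drops 1)

13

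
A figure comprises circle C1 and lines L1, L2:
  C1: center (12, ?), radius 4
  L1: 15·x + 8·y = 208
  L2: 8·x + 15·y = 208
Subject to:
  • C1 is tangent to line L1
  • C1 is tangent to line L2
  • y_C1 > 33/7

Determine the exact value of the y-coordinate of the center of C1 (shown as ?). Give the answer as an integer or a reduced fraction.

12

1. [C1‖L1]  y_C1² − 7y_C1 − 60 = 0  ⇒  y_C1 = -5 or 12
2. [C1‖L2]  y_C1² − (224/15)y_C1 + 176/5 = 0  ⇒  y_C1 = 44/15 or 12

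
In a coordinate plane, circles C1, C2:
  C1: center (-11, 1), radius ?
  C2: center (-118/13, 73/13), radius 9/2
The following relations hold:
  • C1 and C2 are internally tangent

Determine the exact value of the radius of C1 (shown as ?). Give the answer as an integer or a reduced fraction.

1. [int C1,C2]  r_C1² − 9r_C1 − 19/4 = 0  ⇒  r_C1 = 19/2 (r>0 drops 1)

19/2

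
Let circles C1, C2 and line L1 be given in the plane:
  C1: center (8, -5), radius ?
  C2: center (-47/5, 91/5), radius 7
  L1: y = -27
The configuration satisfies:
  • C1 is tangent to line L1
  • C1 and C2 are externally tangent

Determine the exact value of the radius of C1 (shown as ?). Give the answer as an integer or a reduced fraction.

1. [C1‖L1]  r_C1² − 484 = 0  ⇒  r_C1 = 22 (r>0 drops 1)
2. [ext C1·C2]  r_C1² + 14r_C1 − 792 = 0  ⇒  r_C1 = 22 (r>0 drops 1)

22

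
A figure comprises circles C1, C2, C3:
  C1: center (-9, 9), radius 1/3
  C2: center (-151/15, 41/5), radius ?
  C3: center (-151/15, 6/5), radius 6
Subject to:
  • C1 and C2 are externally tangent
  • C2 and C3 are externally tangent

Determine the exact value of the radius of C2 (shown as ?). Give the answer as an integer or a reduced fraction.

1

1. [ext C1·C2]  r_C2² + (2/3)r_C2 − 5/3 = 0  ⇒  r_C2 = 1 (r>0 drops 1)
2. [ext C2·C3]  r_C2² + 12r_C2 − 13 = 0  ⇒  r_C2 = 1 (r>0 drops 1)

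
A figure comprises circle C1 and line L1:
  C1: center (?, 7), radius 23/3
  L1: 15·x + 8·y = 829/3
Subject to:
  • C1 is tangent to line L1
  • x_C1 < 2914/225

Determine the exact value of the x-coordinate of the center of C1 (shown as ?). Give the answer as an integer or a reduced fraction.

6

1. [C1‖L1]  x_C1² − (1322/45)x_C1 + 2104/15 = 0  ⇒  x_C1 = 6 or 1052/45
2. given x_C1 < 2914/225: keep 6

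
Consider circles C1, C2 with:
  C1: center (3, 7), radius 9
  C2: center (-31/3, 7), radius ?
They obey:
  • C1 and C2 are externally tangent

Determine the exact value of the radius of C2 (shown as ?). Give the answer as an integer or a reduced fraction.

13/3

1. [ext C1·C2]  r_C2² + 18r_C2 − 871/9 = 0  ⇒  r_C2 = 13/3 (r>0 drops 1)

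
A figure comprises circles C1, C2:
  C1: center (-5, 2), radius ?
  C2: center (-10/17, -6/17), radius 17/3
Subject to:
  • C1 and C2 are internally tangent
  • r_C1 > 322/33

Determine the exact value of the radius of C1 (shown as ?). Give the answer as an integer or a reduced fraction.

32/3

1. [int C1,C2]  r_C1² − (34/3)r_C1 + 64/9 = 0  ⇒  r_C1 = 2/3 or 32/3
2. given r_C1 > 322/33: keep 32/3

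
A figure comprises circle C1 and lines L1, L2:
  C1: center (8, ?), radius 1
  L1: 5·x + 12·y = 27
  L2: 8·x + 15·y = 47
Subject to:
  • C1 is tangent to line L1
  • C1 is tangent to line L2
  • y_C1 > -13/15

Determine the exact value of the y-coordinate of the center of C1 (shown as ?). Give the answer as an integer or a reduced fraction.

1. [C1‖L1]  y_C1² + (13/6)y_C1 = 0  ⇒  y_C1 = -13/6 or 0
2. [C1‖L2]  y_C1² + (34/15)y_C1 = 0  ⇒  y_C1 = -34/15 or 0

0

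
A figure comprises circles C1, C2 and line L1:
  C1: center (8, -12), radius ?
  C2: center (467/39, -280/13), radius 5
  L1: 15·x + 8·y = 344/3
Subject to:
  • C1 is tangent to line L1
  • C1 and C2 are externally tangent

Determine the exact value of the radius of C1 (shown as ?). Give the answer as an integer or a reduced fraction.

1. [C1‖L1]  r_C1² − 256/9 = 0  ⇒  r_C1 = 16/3 (r>0 drops 1)
2. [ext C1·C2]  r_C1² + 10r_C1 − 736/9 = 0  ⇒  r_C1 = 16/3 (r>0 drops 1)

16/3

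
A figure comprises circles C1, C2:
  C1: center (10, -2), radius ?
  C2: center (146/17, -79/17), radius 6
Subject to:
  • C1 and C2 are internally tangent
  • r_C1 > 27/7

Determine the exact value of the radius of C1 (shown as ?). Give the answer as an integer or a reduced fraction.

9

1. [int C1,C2]  r_C1² − 12r_C1 + 27 = 0  ⇒  r_C1 = 3 or 9
2. given r_C1 > 27/7: keep 9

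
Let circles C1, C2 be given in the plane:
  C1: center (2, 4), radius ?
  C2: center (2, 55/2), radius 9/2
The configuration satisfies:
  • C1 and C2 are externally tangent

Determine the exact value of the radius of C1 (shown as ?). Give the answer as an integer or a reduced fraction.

1. [ext C1·C2]  r_C1² + 9r_C1 − 532 = 0  ⇒  r_C1 = 19 (r>0 drops 1)

19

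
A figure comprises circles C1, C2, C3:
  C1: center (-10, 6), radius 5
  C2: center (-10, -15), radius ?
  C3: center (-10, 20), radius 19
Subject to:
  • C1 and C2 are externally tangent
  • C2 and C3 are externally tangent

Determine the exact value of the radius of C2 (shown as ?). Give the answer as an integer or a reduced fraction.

1. [ext C1·C2]  r_C2² + 10r_C2 − 416 = 0  ⇒  r_C2 = 16 (r>0 drops 1)
2. [ext C2·C3]  r_C2² + 38r_C2 − 864 = 0  ⇒  r_C2 = 16 (r>0 drops 1)

16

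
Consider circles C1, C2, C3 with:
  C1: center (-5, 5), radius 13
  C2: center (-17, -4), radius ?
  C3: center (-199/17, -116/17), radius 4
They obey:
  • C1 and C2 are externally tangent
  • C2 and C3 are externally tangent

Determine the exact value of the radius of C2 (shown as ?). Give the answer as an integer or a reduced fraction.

1. [ext C1·C2]  r_C2² + 26r_C2 − 56 = 0  ⇒  r_C2 = 2 (r>0 drops 1)
2. [ext C2·C3]  r_C2² + 8r_C2 − 20 = 0  ⇒  r_C2 = 2 (r>0 drops 1)

2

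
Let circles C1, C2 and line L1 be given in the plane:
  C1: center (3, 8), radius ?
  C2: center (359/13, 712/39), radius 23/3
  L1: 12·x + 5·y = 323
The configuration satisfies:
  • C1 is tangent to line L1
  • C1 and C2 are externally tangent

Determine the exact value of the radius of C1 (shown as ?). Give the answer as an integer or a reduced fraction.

1. [C1‖L1]  r_C1² − 361 = 0  ⇒  r_C1 = 19 (r>0 drops 1)
2. [ext C1·C2]  r_C1² + (46/3)r_C1 − 1957/3 = 0  ⇒  r_C1 = 19 (r>0 drops 1)

19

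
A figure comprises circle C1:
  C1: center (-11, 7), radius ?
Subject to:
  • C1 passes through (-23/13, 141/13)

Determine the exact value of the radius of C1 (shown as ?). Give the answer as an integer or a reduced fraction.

10

1. [C1∋P]  r_C1² − 100 = 0  ⇒  r_C1 = 10 (r>0 drops 1)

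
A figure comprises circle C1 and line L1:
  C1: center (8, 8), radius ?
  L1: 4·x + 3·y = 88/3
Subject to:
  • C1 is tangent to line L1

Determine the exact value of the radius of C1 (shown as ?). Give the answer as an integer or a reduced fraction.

16/3

1. [C1‖L1]  r_C1² − 256/9 = 0  ⇒  r_C1 = 16/3 (r>0 drops 1)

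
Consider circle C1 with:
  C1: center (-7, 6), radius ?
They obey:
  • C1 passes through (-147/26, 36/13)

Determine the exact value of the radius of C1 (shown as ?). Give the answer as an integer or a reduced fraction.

7/2

1. [C1∋P]  r_C1² − 49/4 = 0  ⇒  r_C1 = 7/2 (r>0 drops 1)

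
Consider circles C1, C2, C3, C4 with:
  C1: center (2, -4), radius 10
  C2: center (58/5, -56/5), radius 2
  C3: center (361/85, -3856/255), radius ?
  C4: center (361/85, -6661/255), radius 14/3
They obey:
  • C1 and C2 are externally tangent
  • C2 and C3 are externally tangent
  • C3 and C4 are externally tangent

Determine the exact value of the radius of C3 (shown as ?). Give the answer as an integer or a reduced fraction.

1. [ext C2·C3]  r_C3² + 4r_C3 − 589/9 = 0  ⇒  r_C3 = 19/3 (r>0 drops 1)
2. [ext C3·C4]  r_C3² + (28/3)r_C3 − 893/9 = 0  ⇒  r_C3 = 19/3 (r>0 drops 1)

19/3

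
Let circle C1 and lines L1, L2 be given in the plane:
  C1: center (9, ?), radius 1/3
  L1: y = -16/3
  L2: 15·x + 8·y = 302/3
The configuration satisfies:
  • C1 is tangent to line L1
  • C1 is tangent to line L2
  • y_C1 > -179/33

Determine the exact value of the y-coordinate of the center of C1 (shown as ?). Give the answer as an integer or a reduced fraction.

-5

1. [C1‖L1]  y_C1² + (32/3)y_C1 + 85/3 = 0  ⇒  y_C1 = -17/3 or -5
2. [C1‖L2]  y_C1² + (103/12)y_C1 + 215/12 = 0  ⇒  y_C1 = -5 or -43/12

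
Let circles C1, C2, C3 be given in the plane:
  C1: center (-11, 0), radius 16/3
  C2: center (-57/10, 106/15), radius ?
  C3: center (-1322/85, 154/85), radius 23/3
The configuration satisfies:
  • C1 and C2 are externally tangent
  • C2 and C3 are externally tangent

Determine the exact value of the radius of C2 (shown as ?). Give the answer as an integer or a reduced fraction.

1. [ext C1·C2]  r_C2² + (32/3)r_C2 − 595/12 = 0  ⇒  r_C2 = 7/2 (r>0 drops 1)
2. [ext C2·C3]  r_C2² + (46/3)r_C2 − 791/12 = 0  ⇒  r_C2 = 7/2 (r>0 drops 1)

7/2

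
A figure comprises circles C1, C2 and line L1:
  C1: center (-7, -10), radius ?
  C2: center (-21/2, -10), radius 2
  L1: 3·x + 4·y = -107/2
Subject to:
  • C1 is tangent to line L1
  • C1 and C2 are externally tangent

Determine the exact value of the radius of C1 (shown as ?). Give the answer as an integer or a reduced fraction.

1. [C1‖L1]  r_C1² − 9/4 = 0  ⇒  r_C1 = 3/2 (r>0 drops 1)
2. [ext C1·C2]  r_C1² + 4r_C1 − 33/4 = 0  ⇒  r_C1 = 3/2 (r>0 drops 1)

3/2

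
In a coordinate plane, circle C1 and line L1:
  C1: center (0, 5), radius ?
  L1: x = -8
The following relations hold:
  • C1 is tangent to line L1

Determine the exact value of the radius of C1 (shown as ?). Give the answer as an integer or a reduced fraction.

1. [C1‖L1]  r_C1² − 64 = 0  ⇒  r_C1 = 8 (r>0 drops 1)

8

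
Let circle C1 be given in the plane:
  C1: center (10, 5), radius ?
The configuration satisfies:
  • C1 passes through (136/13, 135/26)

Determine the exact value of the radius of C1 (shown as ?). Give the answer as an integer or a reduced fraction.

1/2

1. [C1∋P]  r_C1² − 1/4 = 0  ⇒  r_C1 = 1/2 (r>0 drops 1)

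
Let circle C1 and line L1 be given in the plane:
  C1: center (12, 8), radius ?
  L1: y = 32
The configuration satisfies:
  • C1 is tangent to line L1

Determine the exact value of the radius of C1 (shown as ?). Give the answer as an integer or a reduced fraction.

1. [C1‖L1]  r_C1² − 576 = 0  ⇒  r_C1 = 24 (r>0 drops 1)

24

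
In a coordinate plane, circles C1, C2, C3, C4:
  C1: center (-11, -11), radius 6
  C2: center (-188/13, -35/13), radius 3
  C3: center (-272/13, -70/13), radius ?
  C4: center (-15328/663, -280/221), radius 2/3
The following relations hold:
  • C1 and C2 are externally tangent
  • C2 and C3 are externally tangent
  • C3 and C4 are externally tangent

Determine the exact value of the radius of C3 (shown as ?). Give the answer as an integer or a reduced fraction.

4

1. [ext C2·C3]  r_C3² + 6r_C3 − 40 = 0  ⇒  r_C3 = 4 (r>0 drops 1)
2. [ext C3·C4]  r_C3² + (4/3)r_C3 − 64/3 = 0  ⇒  r_C3 = 4 (r>0 drops 1)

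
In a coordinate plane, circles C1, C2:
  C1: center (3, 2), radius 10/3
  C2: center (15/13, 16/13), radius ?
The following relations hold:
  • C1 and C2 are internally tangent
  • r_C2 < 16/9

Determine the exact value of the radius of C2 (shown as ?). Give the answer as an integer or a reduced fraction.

4/3

1. [int C1,C2]  r_C2² − (20/3)r_C2 + 64/9 = 0  ⇒  r_C2 = 4/3 or 16/3
2. given r_C2 < 16/9: keep 4/3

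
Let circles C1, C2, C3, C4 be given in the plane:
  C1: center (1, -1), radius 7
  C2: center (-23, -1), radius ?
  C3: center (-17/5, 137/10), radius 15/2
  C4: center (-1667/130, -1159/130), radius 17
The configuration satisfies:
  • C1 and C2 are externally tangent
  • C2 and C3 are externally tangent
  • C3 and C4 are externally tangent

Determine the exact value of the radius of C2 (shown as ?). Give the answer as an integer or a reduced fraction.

17

1. [ext C1·C2]  r_C2² + 14r_C2 − 527 = 0  ⇒  r_C2 = 17 (r>0 drops 1)
2. [ext C2·C3]  r_C2² + 15r_C2 − 544 = 0  ⇒  r_C2 = 17 (r>0 drops 1)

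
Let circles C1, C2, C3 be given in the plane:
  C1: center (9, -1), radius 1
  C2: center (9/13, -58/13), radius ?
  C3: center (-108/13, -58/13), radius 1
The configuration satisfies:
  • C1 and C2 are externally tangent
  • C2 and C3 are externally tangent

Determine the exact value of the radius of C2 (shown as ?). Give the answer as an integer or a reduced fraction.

1. [ext C1·C2]  r_C2² + 2r_C2 − 80 = 0  ⇒  r_C2 = 8 (r>0 drops 1)
2. [ext C2·C3]  r_C2² + 2r_C2 − 80 = 0  ⇒  r_C2 = 8 (r>0 drops 1)

8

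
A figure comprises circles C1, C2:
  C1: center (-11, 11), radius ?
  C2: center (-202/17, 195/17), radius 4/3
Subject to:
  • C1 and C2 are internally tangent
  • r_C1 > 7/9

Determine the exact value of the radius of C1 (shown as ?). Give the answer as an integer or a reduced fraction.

1. [int C1,C2]  r_C1² − (8/3)r_C1 + 7/9 = 0  ⇒  r_C1 = 1/3 or 7/3
2. given r_C1 > 7/9: keep 7/3

7/3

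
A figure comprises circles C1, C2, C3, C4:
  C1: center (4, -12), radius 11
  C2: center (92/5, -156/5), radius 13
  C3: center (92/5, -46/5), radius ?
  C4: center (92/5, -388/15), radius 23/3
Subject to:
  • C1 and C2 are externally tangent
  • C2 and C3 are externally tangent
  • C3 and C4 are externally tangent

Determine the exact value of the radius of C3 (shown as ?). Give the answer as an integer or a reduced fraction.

9

1. [ext C2·C3]  r_C3² + 26r_C3 − 315 = 0  ⇒  r_C3 = 9 (r>0 drops 1)
2. [ext C3·C4]  r_C3² + (46/3)r_C3 − 219 = 0  ⇒  r_C3 = 9 (r>0 drops 1)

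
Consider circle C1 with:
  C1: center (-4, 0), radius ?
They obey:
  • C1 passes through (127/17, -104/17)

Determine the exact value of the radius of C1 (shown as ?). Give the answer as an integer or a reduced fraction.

1. [C1∋P]  r_C1² − 169 = 0  ⇒  r_C1 = 13 (r>0 drops 1)

13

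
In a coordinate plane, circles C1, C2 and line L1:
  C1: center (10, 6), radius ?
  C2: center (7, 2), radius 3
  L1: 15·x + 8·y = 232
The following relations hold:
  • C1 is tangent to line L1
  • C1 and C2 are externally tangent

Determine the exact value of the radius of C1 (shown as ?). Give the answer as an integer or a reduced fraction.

2

1. [C1‖L1]  r_C1² − 4 = 0  ⇒  r_C1 = 2 (r>0 drops 1)
2. [ext C1·C2]  r_C1² + 6r_C1 − 16 = 0  ⇒  r_C1 = 2 (r>0 drops 1)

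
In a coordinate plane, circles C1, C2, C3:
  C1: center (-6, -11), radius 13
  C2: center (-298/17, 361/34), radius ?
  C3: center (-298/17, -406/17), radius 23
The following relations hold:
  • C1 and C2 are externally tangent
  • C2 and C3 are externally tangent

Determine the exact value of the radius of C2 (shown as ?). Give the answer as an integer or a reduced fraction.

1. [ext C1·C2]  r_C2² + 26r_C2 − 1725/4 = 0  ⇒  r_C2 = 23/2 (r>0 drops 1)
2. [ext C2·C3]  r_C2² + 46r_C2 − 2645/4 = 0  ⇒  r_C2 = 23/2 (r>0 drops 1)

23/2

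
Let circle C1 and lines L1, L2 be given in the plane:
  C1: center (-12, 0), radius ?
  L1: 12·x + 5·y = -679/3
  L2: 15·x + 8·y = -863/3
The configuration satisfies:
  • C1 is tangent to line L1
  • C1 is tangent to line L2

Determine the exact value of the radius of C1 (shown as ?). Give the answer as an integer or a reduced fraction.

19/3

1. [C1‖L1]  r_C1² − 361/9 = 0  ⇒  r_C1 = 19/3 (r>0 drops 1)
2. [C1‖L2]  r_C1² − 361/9 = 0  ⇒  r_C1 = 19/3 (r>0 drops 1)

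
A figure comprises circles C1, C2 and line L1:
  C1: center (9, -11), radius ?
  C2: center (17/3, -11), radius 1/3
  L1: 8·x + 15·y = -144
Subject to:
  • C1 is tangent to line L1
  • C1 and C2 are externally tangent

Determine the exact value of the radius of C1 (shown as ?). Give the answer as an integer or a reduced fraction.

3

1. [C1‖L1]  r_C1² − 9 = 0  ⇒  r_C1 = 3 (r>0 drops 1)
2. [ext C1·C2]  r_C1² + (2/3)r_C1 − 11 = 0  ⇒  r_C1 = 3 (r>0 drops 1)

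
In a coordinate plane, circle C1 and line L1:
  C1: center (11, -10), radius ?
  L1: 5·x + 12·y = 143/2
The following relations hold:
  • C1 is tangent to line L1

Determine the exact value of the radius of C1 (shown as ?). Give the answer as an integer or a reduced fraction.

21/2

1. [C1‖L1]  r_C1² − 441/4 = 0  ⇒  r_C1 = 21/2 (r>0 drops 1)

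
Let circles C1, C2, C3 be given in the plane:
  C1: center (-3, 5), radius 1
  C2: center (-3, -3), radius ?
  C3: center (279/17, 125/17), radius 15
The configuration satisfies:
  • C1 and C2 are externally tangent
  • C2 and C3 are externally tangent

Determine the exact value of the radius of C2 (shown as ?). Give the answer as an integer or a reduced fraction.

7

1. [ext C1·C2]  r_C2² + 2r_C2 − 63 = 0  ⇒  r_C2 = 7 (r>0 drops 1)
2. [ext C2·C3]  r_C2² + 30r_C2 − 259 = 0  ⇒  r_C2 = 7 (r>0 drops 1)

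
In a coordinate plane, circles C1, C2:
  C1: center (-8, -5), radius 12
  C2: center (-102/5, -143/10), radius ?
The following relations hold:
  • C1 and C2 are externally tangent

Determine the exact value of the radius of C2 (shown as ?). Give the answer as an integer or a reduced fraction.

7/2

1. [ext C1·C2]  r_C2² + 24r_C2 − 385/4 = 0  ⇒  r_C2 = 7/2 (r>0 drops 1)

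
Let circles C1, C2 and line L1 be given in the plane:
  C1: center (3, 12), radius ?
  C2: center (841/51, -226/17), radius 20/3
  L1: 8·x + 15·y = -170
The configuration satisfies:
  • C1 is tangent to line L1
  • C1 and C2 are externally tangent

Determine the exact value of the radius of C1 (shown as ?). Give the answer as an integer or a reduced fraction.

1. [C1‖L1]  r_C1² − 484 = 0  ⇒  r_C1 = 22 (r>0 drops 1)
2. [ext C1·C2]  r_C1² + (40/3)r_C1 − 2332/3 = 0  ⇒  r_C1 = 22 (r>0 drops 1)

22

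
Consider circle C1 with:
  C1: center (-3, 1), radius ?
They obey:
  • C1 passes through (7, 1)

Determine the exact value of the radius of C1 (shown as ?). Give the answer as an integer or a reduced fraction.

1. [C1∋P]  r_C1² − 100 = 0  ⇒  r_C1 = 10 (r>0 drops 1)

10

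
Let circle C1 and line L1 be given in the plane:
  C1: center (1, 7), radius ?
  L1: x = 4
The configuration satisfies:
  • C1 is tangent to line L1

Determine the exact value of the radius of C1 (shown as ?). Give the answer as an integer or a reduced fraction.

1. [C1‖L1]  r_C1² − 9 = 0  ⇒  r_C1 = 3 (r>0 drops 1)

3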